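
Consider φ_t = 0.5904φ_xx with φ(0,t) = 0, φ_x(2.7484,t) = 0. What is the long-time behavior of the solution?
As t → ∞, φ → 0. Heat escapes through the Dirichlet boundary.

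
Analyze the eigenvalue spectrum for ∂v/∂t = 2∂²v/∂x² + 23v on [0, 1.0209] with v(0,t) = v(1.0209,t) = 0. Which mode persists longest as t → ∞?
Eigenvalues: λₙ = 2n²π²/1.0209² - 23.
First three modes:
  n=1: λ₁ = 2π²/1.0209² - 23 ≈ -4.061
  n=2: λ₂ = 8π²/1.0209² - 23 ≈ 52.757
  n=3: λ₃ = 18π²/1.0209² - 23 ≈ 147.453
Since 2π²/1.0209² ≈ 18.939 < 23, λ₁ < 0.
The n=1 mode grows fastest (−λₙ is largest for n=1) → dominates.
Asymptotic: v ~ c₁ sin(πx/1.0209) e^{4.061t} (exponential growth at rate −λ₁ ≈ 4.061).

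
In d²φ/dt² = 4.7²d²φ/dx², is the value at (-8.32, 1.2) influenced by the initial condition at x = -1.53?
No. The domain of dependence is [-13.96, -2.68], and -1.53 is outside this interval.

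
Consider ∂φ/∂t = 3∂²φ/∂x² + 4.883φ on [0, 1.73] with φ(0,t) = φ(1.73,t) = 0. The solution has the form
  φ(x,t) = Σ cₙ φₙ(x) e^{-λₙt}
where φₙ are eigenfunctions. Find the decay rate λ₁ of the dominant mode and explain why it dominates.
Eigenvalues: λₙ = 3n²π²/1.73² - 4.883.
First three modes:
  n=1: λ₁ = 3π²/1.73² - 4.883 ≈ 5.01
  n=2: λ₂ = 12π²/1.73² - 4.883 ≈ 34.689
  n=3: λ₃ = 27π²/1.73² - 4.883 ≈ 84.154
Since 3π²/1.73² ≈ 9.893 > 4.883, all λₙ > 0.
The n=1 mode decays slowest → dominates as t → ∞.
Asymptotic: φ ~ c₁ sin(πx/1.73) e^{-λ₁t} with decay rate λ₁ ≈ 5.01.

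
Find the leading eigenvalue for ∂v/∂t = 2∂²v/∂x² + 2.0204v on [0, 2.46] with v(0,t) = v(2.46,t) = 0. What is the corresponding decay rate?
Eigenvalues: λₙ = 2n²π²/2.46² - 2.0204.
First three modes:
  n=1: λ₁ = 2π²/2.46² - 2.0204 ≈ 1.241
  n=2: λ₂ = 8π²/2.46² - 2.0204 ≈ 11.027
  n=3: λ₃ = 18π²/2.46² - 2.0204 ≈ 27.336
Since 2π²/2.46² ≈ 3.262 > 2.0204, all λₙ > 0.
The n=1 mode decays slowest → dominates as t → ∞.
Asymptotic: v ~ c₁ sin(πx/2.46) e^{-λ₁t} with decay rate λ₁ ≈ 1.241.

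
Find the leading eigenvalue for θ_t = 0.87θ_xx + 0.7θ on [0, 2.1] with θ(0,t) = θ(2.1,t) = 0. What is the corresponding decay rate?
Eigenvalues: λₙ = 0.87n²π²/2.1² - 0.7.
First three modes:
  n=1: λ₁ = 0.87π²/2.1² - 0.7 ≈ 1.247
  n=2: λ₂ = 3.48π²/2.1² - 0.7 ≈ 7.088
  n=3: λ₃ = 7.83π²/2.1² - 0.7 ≈ 16.824
Since 0.87π²/2.1² ≈ 1.947 > 0.7, all λₙ > 0.
The n=1 mode decays slowest → dominates as t → ∞.
Asymptotic: θ ~ c₁ sin(πx/2.1) e^{-λ₁t} with decay rate λ₁ ≈ 1.247.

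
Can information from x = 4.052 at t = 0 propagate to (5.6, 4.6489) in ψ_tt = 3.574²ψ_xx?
Yes. The domain of dependence is [-11.0151686, 22.2151686], and 4.052 ∈ [-11.0151686, 22.2151686].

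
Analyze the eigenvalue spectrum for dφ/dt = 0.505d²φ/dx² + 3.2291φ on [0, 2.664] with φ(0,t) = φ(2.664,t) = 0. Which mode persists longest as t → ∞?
Eigenvalues: λₙ = 0.505n²π²/2.664² - 3.2291.
First three modes:
  n=1: λ₁ = 0.505π²/2.664² - 3.2291 ≈ -2.527
  n=2: λ₂ = 2.02π²/2.664² - 3.2291 ≈ -0.42
  n=3: λ₃ = 4.545π²/2.664² - 3.2291 ≈ 3.092
Since 0.505π²/2.664² ≈ 0.702 < 3.2291, λ₁ < 0.
The n=1 mode grows fastest (−λₙ is largest for n=1) → dominates.
Asymptotic: φ ~ c₁ sin(πx/2.664) e^{2.527t} (exponential growth at rate −λ₁ ≈ 2.527).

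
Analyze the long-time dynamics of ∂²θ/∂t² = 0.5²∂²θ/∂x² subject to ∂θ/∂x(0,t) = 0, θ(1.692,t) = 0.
Long-time behavior: θ oscillates (no decay). Energy is conserved; the solution oscillates indefinitely as standing waves.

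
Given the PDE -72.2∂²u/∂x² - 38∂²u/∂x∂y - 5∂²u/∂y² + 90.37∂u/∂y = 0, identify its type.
The second-order coefficients are A = -72.2, B = -38, C = -5. Since B² - 4AC = 0 = 0, this is a parabolic PDE.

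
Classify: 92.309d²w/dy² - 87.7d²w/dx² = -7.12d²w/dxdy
Rewriting in standard form: -87.7d²w/dx² + 7.12d²w/dxdy + 92.309d²w/dy² = 0. Hyperbolic (discriminant = 32432.6916).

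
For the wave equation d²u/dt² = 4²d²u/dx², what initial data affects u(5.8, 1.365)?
Domain of dependence: [0.34, 11.26]. Signals travel at speed 4, so data within |x - 5.8| ≤ 4·1.365 = 5.46 can reach the point.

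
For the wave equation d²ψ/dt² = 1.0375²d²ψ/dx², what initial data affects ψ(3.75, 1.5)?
Domain of dependence: [2.19375, 5.30625]. Signals travel at speed 1.0375, so data within |x - 3.75| ≤ 1.0375·1.5 = 1.55625 can reach the point.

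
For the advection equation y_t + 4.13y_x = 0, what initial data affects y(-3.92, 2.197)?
A single point: x = -12.99361. The characteristic through (-3.92, 2.197) is x - 4.13t = const, so x = -3.92 - 4.13·2.197 = -12.99361.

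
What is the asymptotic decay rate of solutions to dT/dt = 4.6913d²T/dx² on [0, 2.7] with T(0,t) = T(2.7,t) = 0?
Eigenvalues: λₙ = 4.6913n²π²/2.7².
First three modes:
  n=1: λ₁ = 4.6913π²/2.7² ≈ 6.351
  n=2: λ₂ = 18.7652π²/2.7² ≈ 25.405 (4× faster decay)
  n=3: λ₃ = 42.2217π²/2.7² ≈ 57.162 (9× faster decay)
As t → ∞, higher modes decay exponentially faster. The n=1 mode dominates: T ~ c₁ sin(πx/2.7) e^{-λ₁t}.
Decay rate: λ₁ = 4.6913π²/2.7² ≈ 6.351.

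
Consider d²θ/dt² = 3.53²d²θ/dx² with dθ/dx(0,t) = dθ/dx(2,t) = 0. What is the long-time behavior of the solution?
As t → ∞, θ oscillates about a mean that drifts linearly in t (generically unbounded; no decay). There is no damping, so the nonconstant modes persist as standing waves (energy conserved, no decay). But with Neumann conditions at both ends the constant mode has eigenvalue 0: the spatial mean M(t) of θ satisfies M'' = 0, so M(t) = M(0) + M'(0)·t. Unless the initial velocity has zero mean (∫θ_t(x,0)dx = 0), the solution grows linearly in t (unbounded, though not exponentially); if it does have zero mean, the solution stays bounded and simply oscillates.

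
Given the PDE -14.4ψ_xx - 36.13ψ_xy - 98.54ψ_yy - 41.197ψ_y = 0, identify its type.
The second-order coefficients are A = -14.4, B = -36.13, C = -98.54. Since B² - 4AC = -4370.5271 < 0, this is an elliptic PDE.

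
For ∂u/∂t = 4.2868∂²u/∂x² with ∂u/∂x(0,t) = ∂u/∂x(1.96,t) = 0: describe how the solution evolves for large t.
u → constant (steady state). Heat is conserved (no flux at boundaries); solution approaches the spatial average.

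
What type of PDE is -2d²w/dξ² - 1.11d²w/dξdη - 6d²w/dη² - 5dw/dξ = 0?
With A = -2, B = -1.11, C = -6, the discriminant is -46.7679. This is an elliptic PDE.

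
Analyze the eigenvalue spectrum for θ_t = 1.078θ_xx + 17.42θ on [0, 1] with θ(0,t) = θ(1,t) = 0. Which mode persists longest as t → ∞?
Eigenvalues: λₙ = 1.078n²π²/1² - 17.42.
First three modes:
  n=1: λ₁ = 1.078π² - 17.42 ≈ -6.781
  n=2: λ₂ = 4.312π² - 17.42 ≈ 25.138
  n=3: λ₃ = 9.702π² - 17.42 ≈ 78.335
Since 1.078π² ≈ 10.639 < 17.42, λ₁ < 0.
The n=1 mode grows fastest (−λₙ is largest for n=1) → dominates.
Asymptotic: θ ~ c₁ sin(πx/1) e^{6.781t} (exponential growth at rate −λ₁ ≈ 6.781).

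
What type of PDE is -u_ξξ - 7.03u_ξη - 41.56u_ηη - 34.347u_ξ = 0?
With A = -1, B = -7.03, C = -41.56, the discriminant is -116.8191. This is an elliptic PDE.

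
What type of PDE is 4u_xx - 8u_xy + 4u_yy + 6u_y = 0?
With A = 4, B = -8, C = 4, the discriminant is 0. This is a parabolic PDE.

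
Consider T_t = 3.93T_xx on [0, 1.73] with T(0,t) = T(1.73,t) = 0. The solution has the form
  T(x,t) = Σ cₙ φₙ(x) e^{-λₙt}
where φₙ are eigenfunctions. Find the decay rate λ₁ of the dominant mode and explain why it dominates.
Eigenvalues: λₙ = 3.93n²π²/1.73².
First three modes:
  n=1: λ₁ = 3.93π²/1.73² ≈ 12.96
  n=2: λ₂ = 15.72π²/1.73² ≈ 51.839 (4× faster decay)
  n=3: λ₃ = 35.37π²/1.73² ≈ 116.639 (9× faster decay)
As t → ∞, higher modes decay exponentially faster. The n=1 mode dominates: T ~ c₁ sin(πx/1.73) e^{-λ₁t}.
Decay rate: λ₁ = 3.93π²/1.73² ≈ 12.96.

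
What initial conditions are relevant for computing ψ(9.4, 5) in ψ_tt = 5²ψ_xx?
Domain of dependence: [-15.6, 34.4]. Signals travel at speed 5, so data within |x - 9.4| ≤ 5·5 = 25 can reach the point.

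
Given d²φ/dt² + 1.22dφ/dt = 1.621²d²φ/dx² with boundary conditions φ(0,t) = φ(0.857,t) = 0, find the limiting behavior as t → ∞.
φ → 0. Damping (γ=1.22) dissipates energy; oscillations decay exponentially.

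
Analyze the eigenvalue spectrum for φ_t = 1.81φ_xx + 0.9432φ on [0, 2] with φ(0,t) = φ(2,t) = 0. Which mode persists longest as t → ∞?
Eigenvalues: λₙ = 1.81n²π²/2² - 0.9432.
First three modes:
  n=1: λ₁ = 1.81π²/2² - 0.9432 ≈ 3.523
  n=2: λ₂ = 7.24π²/2² - 0.9432 ≈ 16.921
  n=3: λ₃ = 16.29π²/2² - 0.9432 ≈ 39.251
Since 1.81π²/2² ≈ 4.466 > 0.9432, all λₙ > 0.
The n=1 mode decays slowest → dominates as t → ∞.
Asymptotic: φ ~ c₁ sin(πx/2) e^{-λ₁t} with decay rate λ₁ ≈ 3.523.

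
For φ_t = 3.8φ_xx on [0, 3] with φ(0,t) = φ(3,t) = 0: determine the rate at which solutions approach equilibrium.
Eigenvalues: λₙ = 3.8n²π²/3².
First three modes:
  n=1: λ₁ = 3.8π²/3² ≈ 4.167
  n=2: λ₂ = 15.2π²/3² ≈ 16.669 (4× faster decay)
  n=3: λ₃ = 34.2π²/3² ≈ 37.504 (9× faster decay)
As t → ∞, higher modes decay exponentially faster. The n=1 mode dominates: φ ~ c₁ sin(πx/3) e^{-λ₁t}.
Decay rate: λ₁ = 3.8π²/3² ≈ 4.167.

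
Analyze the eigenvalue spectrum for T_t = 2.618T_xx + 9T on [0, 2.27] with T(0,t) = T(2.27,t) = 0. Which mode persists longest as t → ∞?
Eigenvalues: λₙ = 2.618n²π²/2.27² - 9.
First three modes:
  n=1: λ₁ = 2.618π²/2.27² - 9 ≈ -3.986
  n=2: λ₂ = 10.472π²/2.27² - 9 ≈ 11.058
  n=3: λ₃ = 23.562π²/2.27² - 9 ≈ 36.129
Since 2.618π²/2.27² ≈ 5.014 < 9, λ₁ < 0.
The n=1 mode grows fastest (−λₙ is largest for n=1) → dominates.
Asymptotic: T ~ c₁ sin(πx/2.27) e^{3.986t} (exponential growth at rate −λ₁ ≈ 3.986).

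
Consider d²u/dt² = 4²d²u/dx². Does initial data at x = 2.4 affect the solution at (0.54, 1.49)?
Yes. The domain of dependence is [-5.42, 6.5], and 2.4 ∈ [-5.42, 6.5].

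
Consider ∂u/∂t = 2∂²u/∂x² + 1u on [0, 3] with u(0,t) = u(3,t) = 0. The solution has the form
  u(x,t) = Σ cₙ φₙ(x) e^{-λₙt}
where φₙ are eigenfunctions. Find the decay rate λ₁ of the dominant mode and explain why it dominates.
Eigenvalues: λₙ = 2n²π²/3² - 1.
First three modes:
  n=1: λ₁ = 2π²/3² - 1 ≈ 1.193
  n=2: λ₂ = 8π²/3² - 1 ≈ 7.773
  n=3: λ₃ = 18π²/3² - 1 ≈ 18.739
Since 2π²/3² ≈ 2.193 > 1, all λₙ > 0.
The n=1 mode decays slowest → dominates as t → ∞.
Asymptotic: u ~ c₁ sin(πx/3) e^{-λ₁t} with decay rate λ₁ ≈ 1.193.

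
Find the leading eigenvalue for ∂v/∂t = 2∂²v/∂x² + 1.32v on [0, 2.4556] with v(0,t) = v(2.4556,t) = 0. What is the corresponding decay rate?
Eigenvalues: λₙ = 2n²π²/2.4556² - 1.32.
First three modes:
  n=1: λ₁ = 2π²/2.4556² - 1.32 ≈ 1.954
  n=2: λ₂ = 8π²/2.4556² - 1.32 ≈ 11.774
  n=3: λ₃ = 18π²/2.4556² - 1.32 ≈ 28.142
Since 2π²/2.4556² ≈ 3.274 > 1.32, all λₙ > 0.
The n=1 mode decays slowest → dominates as t → ∞.
Asymptotic: v ~ c₁ sin(πx/2.4556) e^{-λ₁t} with decay rate λ₁ ≈ 1.954.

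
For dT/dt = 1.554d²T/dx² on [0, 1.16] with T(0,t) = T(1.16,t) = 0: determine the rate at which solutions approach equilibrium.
Eigenvalues: λₙ = 1.554n²π²/1.16².
First three modes:
  n=1: λ₁ = 1.554π²/1.16² ≈ 11.398
  n=2: λ₂ = 6.216π²/1.16² ≈ 45.593 (4× faster decay)
  n=3: λ₃ = 13.986π²/1.16² ≈ 102.583 (9× faster decay)
As t → ∞, higher modes decay exponentially faster. The n=1 mode dominates: T ~ c₁ sin(πx/1.16) e^{-λ₁t}.
Decay rate: λ₁ = 1.554π²/1.16² ≈ 11.398.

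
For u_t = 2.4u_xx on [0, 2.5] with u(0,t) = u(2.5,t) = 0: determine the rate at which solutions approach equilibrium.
Eigenvalues: λₙ = 2.4n²π²/2.5².
First three modes:
  n=1: λ₁ = 2.4π²/2.5² ≈ 3.79
  n=2: λ₂ = 9.6π²/2.5² ≈ 15.16 (4× faster decay)
  n=3: λ₃ = 21.6π²/2.5² ≈ 34.109 (9× faster decay)
As t → ∞, higher modes decay exponentially faster. The n=1 mode dominates: u ~ c₁ sin(πx/2.5) e^{-λ₁t}.
Decay rate: λ₁ = 2.4π²/2.5² ≈ 3.79.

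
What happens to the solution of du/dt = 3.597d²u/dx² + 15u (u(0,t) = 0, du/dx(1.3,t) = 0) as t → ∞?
u grows unboundedly. Reaction dominates diffusion (r=15 > κπ²/(4L²)≈5.25); solution grows exponentially.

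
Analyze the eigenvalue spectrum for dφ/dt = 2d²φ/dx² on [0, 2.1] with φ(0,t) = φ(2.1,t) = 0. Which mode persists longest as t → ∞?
Eigenvalues: λₙ = 2n²π²/2.1².
First three modes:
  n=1: λ₁ = 2π²/2.1² ≈ 4.476
  n=2: λ₂ = 8π²/2.1² ≈ 17.904 (4× faster decay)
  n=3: λ₃ = 18π²/2.1² ≈ 40.284 (9× faster decay)
As t → ∞, higher modes decay exponentially faster. The n=1 mode dominates: φ ~ c₁ sin(πx/2.1) e^{-λ₁t}.
Decay rate: λ₁ = 2π²/2.1² ≈ 4.476.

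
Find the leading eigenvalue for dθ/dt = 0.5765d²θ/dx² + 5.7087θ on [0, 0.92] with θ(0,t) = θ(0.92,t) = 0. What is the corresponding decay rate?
Eigenvalues: λₙ = 0.5765n²π²/0.92² - 5.7087.
First three modes:
  n=1: λ₁ = 0.5765π²/0.92² - 5.7087 ≈ 1.014
  n=2: λ₂ = 2.306π²/0.92² - 5.7087 ≈ 21.181
  n=3: λ₃ = 5.1885π²/0.92² - 5.7087 ≈ 54.793
Since 0.5765π²/0.92² ≈ 6.722 > 5.7087, all λₙ > 0.
The n=1 mode decays slowest → dominates as t → ∞.
Asymptotic: θ ~ c₁ sin(πx/0.92) e^{-λ₁t} with decay rate λ₁ ≈ 1.014.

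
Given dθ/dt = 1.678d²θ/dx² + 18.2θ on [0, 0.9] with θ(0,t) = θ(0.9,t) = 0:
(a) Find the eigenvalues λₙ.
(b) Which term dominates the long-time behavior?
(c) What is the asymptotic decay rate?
Eigenvalues: λₙ = 1.678n²π²/0.9² - 18.2.
First three modes:
  n=1: λ₁ = 1.678π²/0.9² - 18.2 ≈ 2.246
  n=2: λ₂ = 6.712π²/0.9² - 18.2 ≈ 63.584
  n=3: λ₃ = 15.102π²/0.9² - 18.2 ≈ 165.813
Since 1.678π²/0.9² ≈ 20.446 > 18.2, all λₙ > 0.
The n=1 mode decays slowest → dominates as t → ∞.
Asymptotic: θ ~ c₁ sin(πx/0.9) e^{-λ₁t} with decay rate λ₁ ≈ 2.246.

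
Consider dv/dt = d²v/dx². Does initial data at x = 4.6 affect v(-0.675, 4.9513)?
Yes, for any finite x. The heat equation has infinite propagation speed, so all initial data affects all points at any t > 0.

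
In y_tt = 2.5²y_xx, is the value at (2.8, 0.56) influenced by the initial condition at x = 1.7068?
Yes. The domain of dependence is [1.4, 4.2], and 1.7068 ∈ [1.4, 4.2].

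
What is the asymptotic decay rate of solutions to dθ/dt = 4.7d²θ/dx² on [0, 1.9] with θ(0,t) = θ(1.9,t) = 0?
Eigenvalues: λₙ = 4.7n²π²/1.9².
First three modes:
  n=1: λ₁ = 4.7π²/1.9² ≈ 12.85
  n=2: λ₂ = 18.8π²/1.9² ≈ 51.398 (4× faster decay)
  n=3: λ₃ = 42.3π²/1.9² ≈ 115.647 (9× faster decay)
As t → ∞, higher modes decay exponentially faster. The n=1 mode dominates: θ ~ c₁ sin(πx/1.9) e^{-λ₁t}.
Decay rate: λ₁ = 4.7π²/1.9² ≈ 12.85.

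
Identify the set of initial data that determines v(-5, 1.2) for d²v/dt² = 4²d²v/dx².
Domain of dependence: [-9.8, -0.2]. Signals travel at speed 4, so data within |x - -5| ≤ 4·1.2 = 4.8 can reach the point.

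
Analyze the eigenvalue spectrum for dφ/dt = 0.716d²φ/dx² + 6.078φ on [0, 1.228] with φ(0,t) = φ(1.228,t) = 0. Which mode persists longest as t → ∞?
Eigenvalues: λₙ = 0.716n²π²/1.228² - 6.078.
First three modes:
  n=1: λ₁ = 0.716π²/1.228² - 6.078 ≈ -1.392
  n=2: λ₂ = 2.864π²/1.228² - 6.078 ≈ 12.667
  n=3: λ₃ = 6.444π²/1.228² - 6.078 ≈ 36.097
Since 0.716π²/1.228² ≈ 4.686 < 6.078, λ₁ < 0.
The n=1 mode grows fastest (−λₙ is largest for n=1) → dominates.
Asymptotic: φ ~ c₁ sin(πx/1.228) e^{1.392t} (exponential growth at rate −λ₁ ≈ 1.392).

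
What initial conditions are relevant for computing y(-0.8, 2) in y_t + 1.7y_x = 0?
A single point: x = -4.2. The characteristic through (-0.8, 2) is x - 1.7t = const, so x = -0.8 - 1.7·2 = -4.2.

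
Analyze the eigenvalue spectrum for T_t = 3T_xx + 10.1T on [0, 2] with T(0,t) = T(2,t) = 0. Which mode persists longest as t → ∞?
Eigenvalues: λₙ = 3n²π²/2² - 10.1.
First three modes:
  n=1: λ₁ = 3π²/2² - 10.1 ≈ -2.698
  n=2: λ₂ = 12π²/2² - 10.1 ≈ 19.509
  n=3: λ₃ = 27π²/2² - 10.1 ≈ 56.52
Since 3π²/2² ≈ 7.402 < 10.1, λ₁ < 0.
The n=1 mode grows fastest (−λₙ is largest for n=1) → dominates.
Asymptotic: T ~ c₁ sin(πx/2) e^{2.698t} (exponential growth at rate −λ₁ ≈ 2.698).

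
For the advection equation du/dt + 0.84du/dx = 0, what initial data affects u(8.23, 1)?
A single point: x = 7.39. The characteristic through (8.23, 1) is x - 0.84t = const, so x = 8.23 - 0.84·1 = 7.39.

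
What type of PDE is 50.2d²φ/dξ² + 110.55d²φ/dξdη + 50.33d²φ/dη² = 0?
With A = 50.2, B = 110.55, C = 50.33, the discriminant is 2115.0385. This is a hyperbolic PDE.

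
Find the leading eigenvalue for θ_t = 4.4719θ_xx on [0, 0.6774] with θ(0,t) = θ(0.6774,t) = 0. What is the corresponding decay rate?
Eigenvalues: λₙ = 4.4719n²π²/0.6774².
First three modes:
  n=1: λ₁ = 4.4719π²/0.6774² ≈ 96.184
  n=2: λ₂ = 17.8876π²/0.6774² ≈ 384.735 (4× faster decay)
  n=3: λ₃ = 40.2471π²/0.6774² ≈ 865.653 (9× faster decay)
As t → ∞, higher modes decay exponentially faster. The n=1 mode dominates: θ ~ c₁ sin(πx/0.6774) e^{-λ₁t}.
Decay rate: λ₁ = 4.4719π²/0.6774² ≈ 96.184.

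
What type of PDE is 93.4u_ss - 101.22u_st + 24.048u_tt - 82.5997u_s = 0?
With A = 93.4, B = -101.22, C = 24.048, the discriminant is 1261.1556. This is a hyperbolic PDE.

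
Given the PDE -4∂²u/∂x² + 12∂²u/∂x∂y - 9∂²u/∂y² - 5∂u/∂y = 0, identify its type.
The second-order coefficients are A = -4, B = 12, C = -9. Since B² - 4AC = 0 = 0, this is a parabolic PDE.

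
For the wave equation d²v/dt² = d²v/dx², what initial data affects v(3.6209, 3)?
Domain of dependence: [0.6209, 6.6209]. Signals travel at speed 1, so data within |x - 3.6209| ≤ 1·3 = 3 can reach the point.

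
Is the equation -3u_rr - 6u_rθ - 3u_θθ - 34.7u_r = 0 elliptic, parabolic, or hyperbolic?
Computing B² - 4AC with A = -3, B = -6, C = -3: discriminant = 0 (zero). Answer: parabolic.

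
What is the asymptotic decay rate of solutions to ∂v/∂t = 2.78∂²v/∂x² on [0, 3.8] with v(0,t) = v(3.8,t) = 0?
Eigenvalues: λₙ = 2.78n²π²/3.8².
First three modes:
  n=1: λ₁ = 2.78π²/3.8² ≈ 1.9
  n=2: λ₂ = 11.12π²/3.8² ≈ 7.6 (4× faster decay)
  n=3: λ₃ = 25.02π²/3.8² ≈ 17.101 (9× faster decay)
As t → ∞, higher modes decay exponentially faster. The n=1 mode dominates: v ~ c₁ sin(πx/3.8) e^{-λ₁t}.
Decay rate: λ₁ = 2.78π²/3.8² ≈ 1.9.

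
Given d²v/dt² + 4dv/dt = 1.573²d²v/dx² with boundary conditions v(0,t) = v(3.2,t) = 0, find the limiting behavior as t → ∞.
v → 0. Damping (γ=4) dissipates energy; oscillations decay exponentially.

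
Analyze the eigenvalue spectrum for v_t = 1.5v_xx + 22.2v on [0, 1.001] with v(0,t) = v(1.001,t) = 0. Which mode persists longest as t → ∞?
Eigenvalues: λₙ = 1.5n²π²/1.001² - 22.2.
First three modes:
  n=1: λ₁ = 1.5π²/1.001² - 22.2 ≈ -7.425
  n=2: λ₂ = 6π²/1.001² - 22.2 ≈ 36.899
  n=3: λ₃ = 13.5π²/1.001² - 22.2 ≈ 110.774
Since 1.5π²/1.001² ≈ 14.775 < 22.2, λ₁ < 0.
The n=1 mode grows fastest (−λₙ is largest for n=1) → dominates.
Asymptotic: v ~ c₁ sin(πx/1.001) e^{7.425t} (exponential growth at rate −λ₁ ≈ 7.425).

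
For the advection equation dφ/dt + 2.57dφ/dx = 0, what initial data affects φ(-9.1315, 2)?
A single point: x = -14.2715. The characteristic through (-9.1315, 2) is x - 2.57t = const, so x = -9.1315 - 2.57·2 = -14.2715.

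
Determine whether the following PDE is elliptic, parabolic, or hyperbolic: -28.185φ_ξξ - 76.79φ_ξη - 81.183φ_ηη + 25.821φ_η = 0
Coefficients: A = -28.185, B = -76.79, C = -81.183. B² - 4AC = -3255.86732, which is negative, so the equation is elliptic.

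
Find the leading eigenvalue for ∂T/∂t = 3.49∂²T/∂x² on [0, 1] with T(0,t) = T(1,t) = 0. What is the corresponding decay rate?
Eigenvalues: λₙ = 3.49n²π².
First three modes:
  n=1: λ₁ = 3.49π² ≈ 34.445
  n=2: λ₂ = 13.96π² ≈ 137.78 (4× faster decay)
  n=3: λ₃ = 31.41π² ≈ 310.004 (9× faster decay)
As t → ∞, higher modes decay exponentially faster. The n=1 mode dominates: T ~ c₁ sin(πx) e^{-λ₁t}.
Decay rate: λ₁ = 3.49π² ≈ 34.445.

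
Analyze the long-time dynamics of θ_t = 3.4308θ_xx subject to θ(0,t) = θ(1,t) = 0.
Long-time behavior: θ → 0. Heat diffuses out through both boundaries.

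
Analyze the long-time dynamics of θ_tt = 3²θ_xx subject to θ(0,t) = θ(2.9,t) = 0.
Long-time behavior: θ oscillates (no decay). Energy is conserved; the solution oscillates indefinitely as standing waves.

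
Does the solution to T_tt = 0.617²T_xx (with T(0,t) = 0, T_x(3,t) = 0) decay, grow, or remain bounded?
T oscillates (no decay). Energy is conserved; the solution oscillates indefinitely as standing waves.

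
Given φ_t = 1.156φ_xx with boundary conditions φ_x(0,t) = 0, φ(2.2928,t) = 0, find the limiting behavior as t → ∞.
φ → 0. Heat escapes through the Dirichlet boundary.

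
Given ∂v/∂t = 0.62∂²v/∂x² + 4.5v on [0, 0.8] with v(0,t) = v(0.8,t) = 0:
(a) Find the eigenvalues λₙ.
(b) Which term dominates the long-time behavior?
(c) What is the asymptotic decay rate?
Eigenvalues: λₙ = 0.62n²π²/0.8² - 4.5.
First three modes:
  n=1: λ₁ = 0.62π²/0.8² - 4.5 ≈ 5.061
  n=2: λ₂ = 2.48π²/0.8² - 4.5 ≈ 33.745
  n=3: λ₃ = 5.58π²/0.8² - 4.5 ≈ 81.551
Since 0.62π²/0.8² ≈ 9.561 > 4.5, all λₙ > 0.
The n=1 mode decays slowest → dominates as t → ∞.
Asymptotic: v ~ c₁ sin(πx/0.8) e^{-λ₁t} with decay rate λ₁ ≈ 5.061.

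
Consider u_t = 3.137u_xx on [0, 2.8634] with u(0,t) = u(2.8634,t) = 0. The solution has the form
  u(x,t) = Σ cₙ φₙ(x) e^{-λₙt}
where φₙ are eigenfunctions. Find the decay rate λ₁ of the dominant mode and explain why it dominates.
Eigenvalues: λₙ = 3.137n²π²/2.8634².
First three modes:
  n=1: λ₁ = 3.137π²/2.8634² ≈ 3.776
  n=2: λ₂ = 12.548π²/2.8634² ≈ 15.105 (4× faster decay)
  n=3: λ₃ = 28.233π²/2.8634² ≈ 33.985 (9× faster decay)
As t → ∞, higher modes decay exponentially faster. The n=1 mode dominates: u ~ c₁ sin(πx/2.8634) e^{-λ₁t}.
Decay rate: λ₁ = 3.137π²/2.8634² ≈ 3.776.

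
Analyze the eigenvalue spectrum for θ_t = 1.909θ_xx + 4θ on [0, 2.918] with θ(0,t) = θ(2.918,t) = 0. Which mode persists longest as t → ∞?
Eigenvalues: λₙ = 1.909n²π²/2.918² - 4.
First three modes:
  n=1: λ₁ = 1.909π²/2.918² - 4 ≈ -1.787
  n=2: λ₂ = 7.636π²/2.918² - 4 ≈ 4.851
  n=3: λ₃ = 17.181π²/2.918² - 4 ≈ 15.915
Since 1.909π²/2.918² ≈ 2.213 < 4, λ₁ < 0.
The n=1 mode grows fastest (−λₙ is largest for n=1) → dominates.
Asymptotic: θ ~ c₁ sin(πx/2.918) e^{1.787t} (exponential growth at rate −λ₁ ≈ 1.787).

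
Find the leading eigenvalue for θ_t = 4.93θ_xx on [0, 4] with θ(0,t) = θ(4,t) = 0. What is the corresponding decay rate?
Eigenvalues: λₙ = 4.93n²π²/4².
First three modes:
  n=1: λ₁ = 4.93π²/4² ≈ 3.041
  n=2: λ₂ = 19.72π²/4² ≈ 12.164 (4× faster decay)
  n=3: λ₃ = 44.37π²/4² ≈ 27.37 (9× faster decay)
As t → ∞, higher modes decay exponentially faster. The n=1 mode dominates: θ ~ c₁ sin(πx/4) e^{-λ₁t}.
Decay rate: λ₁ = 4.93π²/4² ≈ 3.041.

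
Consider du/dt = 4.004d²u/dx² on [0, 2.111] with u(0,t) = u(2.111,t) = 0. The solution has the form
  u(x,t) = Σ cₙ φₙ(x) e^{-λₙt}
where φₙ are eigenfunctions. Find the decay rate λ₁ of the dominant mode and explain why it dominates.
Eigenvalues: λₙ = 4.004n²π²/2.111².
First three modes:
  n=1: λ₁ = 4.004π²/2.111² ≈ 8.868
  n=2: λ₂ = 16.016π²/2.111² ≈ 35.471 (4× faster decay)
  n=3: λ₃ = 36.036π²/2.111² ≈ 79.81 (9× faster decay)
As t → ∞, higher modes decay exponentially faster. The n=1 mode dominates: u ~ c₁ sin(πx/2.111) e^{-λ₁t}.
Decay rate: λ₁ = 4.004π²/2.111² ≈ 8.868.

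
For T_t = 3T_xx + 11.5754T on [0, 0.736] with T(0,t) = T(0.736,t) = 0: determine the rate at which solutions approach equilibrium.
Eigenvalues: λₙ = 3n²π²/0.736² - 11.5754.
First three modes:
  n=1: λ₁ = 3π²/0.736² - 11.5754 ≈ 43.084
  n=2: λ₂ = 12π²/0.736² - 11.5754 ≈ 207.062
  n=3: λ₃ = 27π²/0.736² - 11.5754 ≈ 480.36
Since 3π²/0.736² ≈ 54.659 > 11.5754, all λₙ > 0.
The n=1 mode decays slowest → dominates as t → ∞.
Asymptotic: T ~ c₁ sin(πx/0.736) e^{-λ₁t} with decay rate λ₁ ≈ 43.084.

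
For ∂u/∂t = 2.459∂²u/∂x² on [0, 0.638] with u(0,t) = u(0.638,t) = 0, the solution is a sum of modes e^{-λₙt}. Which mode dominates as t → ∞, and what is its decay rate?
Eigenvalues: λₙ = 2.459n²π²/0.638².
First three modes:
  n=1: λ₁ = 2.459π²/0.638² ≈ 59.623
  n=2: λ₂ = 9.836π²/0.638² ≈ 238.494 (4× faster decay)
  n=3: λ₃ = 22.131π²/0.638² ≈ 536.611 (9× faster decay)
As t → ∞, higher modes decay exponentially faster. The n=1 mode dominates: u ~ c₁ sin(πx/0.638) e^{-λ₁t}.
Decay rate: λ₁ = 2.459π²/0.638² ≈ 59.623.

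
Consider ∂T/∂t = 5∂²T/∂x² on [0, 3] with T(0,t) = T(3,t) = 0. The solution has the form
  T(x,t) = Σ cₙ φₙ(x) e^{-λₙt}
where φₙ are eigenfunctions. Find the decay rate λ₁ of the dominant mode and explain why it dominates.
Eigenvalues: λₙ = 5n²π²/3².
First three modes:
  n=1: λ₁ = 5π²/3² ≈ 5.483
  n=2: λ₂ = 20π²/3² ≈ 21.932 (4× faster decay)
  n=3: λ₃ = 45π²/3² ≈ 49.348 (9× faster decay)
As t → ∞, higher modes decay exponentially faster. The n=1 mode dominates: T ~ c₁ sin(πx/3) e^{-λ₁t}.
Decay rate: λ₁ = 5π²/3² ≈ 5.483.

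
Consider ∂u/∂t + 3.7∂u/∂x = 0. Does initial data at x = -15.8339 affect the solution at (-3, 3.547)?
No. Only data at x = -16.1239 affects (-3, 3.547). Advection has one-way propagation along characteristics.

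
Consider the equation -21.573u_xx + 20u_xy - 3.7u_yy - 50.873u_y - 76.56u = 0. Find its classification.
Hyperbolic. (A = -21.573, B = 20, C = -3.7 gives B² - 4AC = 80.7196.)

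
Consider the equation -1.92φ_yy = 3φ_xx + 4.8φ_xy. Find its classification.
Rewriting in standard form: -3φ_xx - 4.8φ_xy - 1.92φ_yy = 0. Parabolic. (A = -3, B = -4.8, C = -1.92 gives B² - 4AC = 0.)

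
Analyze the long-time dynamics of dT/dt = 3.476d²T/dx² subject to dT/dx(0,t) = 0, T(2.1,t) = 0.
Long-time behavior: T → 0. Heat escapes through the Dirichlet boundary.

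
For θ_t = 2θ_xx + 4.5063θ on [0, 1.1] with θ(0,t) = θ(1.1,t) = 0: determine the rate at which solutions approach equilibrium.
Eigenvalues: λₙ = 2n²π²/1.1² - 4.5063.
First three modes:
  n=1: λ₁ = 2π²/1.1² - 4.5063 ≈ 11.807
  n=2: λ₂ = 8π²/1.1² - 4.5063 ≈ 60.747
  n=3: λ₃ = 18π²/1.1² - 4.5063 ≈ 142.314
Since 2π²/1.1² ≈ 16.313 > 4.5063, all λₙ > 0.
The n=1 mode decays slowest → dominates as t → ∞.
Asymptotic: θ ~ c₁ sin(πx/1.1) e^{-λ₁t} with decay rate λ₁ ≈ 11.807.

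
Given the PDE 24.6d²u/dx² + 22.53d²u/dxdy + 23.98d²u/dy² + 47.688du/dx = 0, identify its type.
The second-order coefficients are A = 24.6, B = 22.53, C = 23.98. Since B² - 4AC = -1852.0311 < 0, this is an elliptic PDE.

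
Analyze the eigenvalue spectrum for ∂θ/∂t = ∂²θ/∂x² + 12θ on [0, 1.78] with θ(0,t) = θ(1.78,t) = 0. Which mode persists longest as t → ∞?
Eigenvalues: λₙ = n²π²/1.78² - 12.
First three modes:
  n=1: λ₁ = π²/1.78² - 12 ≈ -8.885
  n=2: λ₂ = 4π²/1.78² - 12 ≈ 0.46
  n=3: λ₃ = 9π²/1.78² - 12 ≈ 16.035
Since π²/1.78² ≈ 3.115 < 12, λ₁ < 0.
The n=1 mode grows fastest (−λₙ is largest for n=1) → dominates.
Asymptotic: θ ~ c₁ sin(πx/1.78) e^{8.885t} (exponential growth at rate −λ₁ ≈ 8.885).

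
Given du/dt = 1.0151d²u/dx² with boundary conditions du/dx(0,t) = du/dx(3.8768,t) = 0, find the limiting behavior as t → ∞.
u → constant (steady state). Heat is conserved (no flux at boundaries); solution approaches the spatial average.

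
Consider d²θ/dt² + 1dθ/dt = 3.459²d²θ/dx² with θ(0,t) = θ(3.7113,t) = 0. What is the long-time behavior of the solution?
As t → ∞, θ → 0. Damping (γ=1) dissipates energy; oscillations decay exponentially.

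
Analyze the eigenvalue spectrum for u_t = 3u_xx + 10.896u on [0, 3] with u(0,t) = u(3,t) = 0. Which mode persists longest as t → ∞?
Eigenvalues: λₙ = 3n²π²/3² - 10.896.
First three modes:
  n=1: λ₁ = 3π²/3² - 10.896 ≈ -7.606
  n=2: λ₂ = 12π²/3² - 10.896 ≈ 2.263
  n=3: λ₃ = 27π²/3² - 10.896 ≈ 18.713
Since 3π²/3² ≈ 3.29 < 10.896, λ₁ < 0.
The n=1 mode grows fastest (−λₙ is largest for n=1) → dominates.
Asymptotic: u ~ c₁ sin(πx/3) e^{7.606t} (exponential growth at rate −λ₁ ≈ 7.606).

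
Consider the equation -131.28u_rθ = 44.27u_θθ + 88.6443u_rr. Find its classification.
Rewriting in standard form: -88.6443u_rr - 131.28u_rθ - 44.27u_θθ = 0. Hyperbolic. (A = -88.6443, B = -131.28, C = -44.27 gives B² - 4AC = 1537.305756.)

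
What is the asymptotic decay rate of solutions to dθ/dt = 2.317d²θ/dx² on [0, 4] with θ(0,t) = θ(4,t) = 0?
Eigenvalues: λₙ = 2.317n²π²/4².
First three modes:
  n=1: λ₁ = 2.317π²/4² ≈ 1.429
  n=2: λ₂ = 9.268π²/4² ≈ 5.717 (4× faster decay)
  n=3: λ₃ = 20.853π²/4² ≈ 12.863 (9× faster decay)
As t → ∞, higher modes decay exponentially faster. The n=1 mode dominates: θ ~ c₁ sin(πx/4) e^{-λ₁t}.
Decay rate: λ₁ = 2.317π²/4² ≈ 1.429.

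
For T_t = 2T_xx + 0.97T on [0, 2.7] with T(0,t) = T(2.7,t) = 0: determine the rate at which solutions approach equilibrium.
Eigenvalues: λₙ = 2n²π²/2.7² - 0.97.
First three modes:
  n=1: λ₁ = 2π²/2.7² - 0.97 ≈ 1.738
  n=2: λ₂ = 8π²/2.7² - 0.97 ≈ 9.861
  n=3: λ₃ = 18π²/2.7² - 0.97 ≈ 23.399
Since 2π²/2.7² ≈ 2.708 > 0.97, all λₙ > 0.
The n=1 mode decays slowest → dominates as t → ∞.
Asymptotic: T ~ c₁ sin(πx/2.7) e^{-λ₁t} with decay rate λ₁ ≈ 1.738.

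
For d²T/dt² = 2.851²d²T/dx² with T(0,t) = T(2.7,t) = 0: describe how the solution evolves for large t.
T oscillates (no decay). Energy is conserved; the solution oscillates indefinitely as standing waves.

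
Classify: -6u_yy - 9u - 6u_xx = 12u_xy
Rewriting in standard form: -6u_xx - 12u_xy - 6u_yy - 9u = 0. Parabolic (discriminant = 0).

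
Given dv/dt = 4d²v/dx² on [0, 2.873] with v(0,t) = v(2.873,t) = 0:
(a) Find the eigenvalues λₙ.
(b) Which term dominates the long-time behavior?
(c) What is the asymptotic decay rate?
Eigenvalues: λₙ = 4n²π²/2.873².
First three modes:
  n=1: λ₁ = 4π²/2.873² ≈ 4.783
  n=2: λ₂ = 16π²/2.873² ≈ 19.131 (4× faster decay)
  n=3: λ₃ = 36π²/2.873² ≈ 43.046 (9× faster decay)
As t → ∞, higher modes decay exponentially faster. The n=1 mode dominates: v ~ c₁ sin(πx/2.873) e^{-λ₁t}.
Decay rate: λ₁ = 4π²/2.873² ≈ 4.783.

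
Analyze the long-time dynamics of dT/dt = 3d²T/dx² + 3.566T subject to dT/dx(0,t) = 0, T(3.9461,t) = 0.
Long-time behavior: T grows unboundedly. Reaction dominates diffusion (r=3.566 > κπ²/(4L²)≈0.48); solution grows exponentially.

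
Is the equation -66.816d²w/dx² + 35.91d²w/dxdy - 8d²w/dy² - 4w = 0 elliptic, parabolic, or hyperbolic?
Computing B² - 4AC with A = -66.816, B = 35.91, C = -8: discriminant = -848.5839 (negative). Answer: elliptic.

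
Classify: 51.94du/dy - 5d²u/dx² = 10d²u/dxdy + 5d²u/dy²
Rewriting in standard form: -5d²u/dx² - 10d²u/dxdy - 5d²u/dy² + 51.94du/dy = 0. Parabolic (discriminant = 0).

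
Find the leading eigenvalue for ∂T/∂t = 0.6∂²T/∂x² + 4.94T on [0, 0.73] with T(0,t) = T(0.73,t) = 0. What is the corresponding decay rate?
Eigenvalues: λₙ = 0.6n²π²/0.73² - 4.94.
First three modes:
  n=1: λ₁ = 0.6π²/0.73² - 4.94 ≈ 6.172
  n=2: λ₂ = 2.4π²/0.73² - 4.94 ≈ 39.509
  n=3: λ₃ = 5.4π²/0.73² - 4.94 ≈ 95.071
Since 0.6π²/0.73² ≈ 11.112 > 4.94, all λₙ > 0.
The n=1 mode decays slowest → dominates as t → ∞.
Asymptotic: T ~ c₁ sin(πx/0.73) e^{-λ₁t} with decay rate λ₁ ≈ 6.172.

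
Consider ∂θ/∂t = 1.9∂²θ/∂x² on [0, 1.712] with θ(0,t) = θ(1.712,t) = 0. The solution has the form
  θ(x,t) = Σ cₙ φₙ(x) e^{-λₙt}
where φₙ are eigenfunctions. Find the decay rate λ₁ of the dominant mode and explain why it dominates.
Eigenvalues: λₙ = 1.9n²π²/1.712².
First three modes:
  n=1: λ₁ = 1.9π²/1.712² ≈ 6.398
  n=2: λ₂ = 7.6π²/1.712² ≈ 25.592 (4× faster decay)
  n=3: λ₃ = 17.1π²/1.712² ≈ 57.582 (9× faster decay)
As t → ∞, higher modes decay exponentially faster. The n=1 mode dominates: θ ~ c₁ sin(πx/1.712) e^{-λ₁t}.
Decay rate: λ₁ = 1.9π²/1.712² ≈ 6.398.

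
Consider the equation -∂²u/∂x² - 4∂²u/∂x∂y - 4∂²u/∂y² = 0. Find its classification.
Parabolic. (A = -1, B = -4, C = -4 gives B² - 4AC = 0.)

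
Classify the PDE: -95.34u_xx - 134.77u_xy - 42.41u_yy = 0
A = -95.34, B = -134.77, C = -42.41. Discriminant B² - 4AC = 1989.4753. Since 1989.4753 > 0, hyperbolic.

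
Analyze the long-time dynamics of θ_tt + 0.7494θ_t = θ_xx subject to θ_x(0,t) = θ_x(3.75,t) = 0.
Long-time behavior: θ → constant (steady state). Damping (γ=0.7494) dissipates the nonconstant modes; with Neumann BCs the spatial average obeys M''+γM'=0 and tends to a finite limit.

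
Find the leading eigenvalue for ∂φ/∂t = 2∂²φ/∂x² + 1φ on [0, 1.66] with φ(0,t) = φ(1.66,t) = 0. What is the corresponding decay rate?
Eigenvalues: λₙ = 2n²π²/1.66² - 1.
First three modes:
  n=1: λ₁ = 2π²/1.66² - 1 ≈ 6.163
  n=2: λ₂ = 8π²/1.66² - 1 ≈ 27.653
  n=3: λ₃ = 18π²/1.66² - 1 ≈ 63.47
Since 2π²/1.66² ≈ 7.163 > 1, all λₙ > 0.
The n=1 mode decays slowest → dominates as t → ∞.
Asymptotic: φ ~ c₁ sin(πx/1.66) e^{-λ₁t} with decay rate λ₁ ≈ 6.163.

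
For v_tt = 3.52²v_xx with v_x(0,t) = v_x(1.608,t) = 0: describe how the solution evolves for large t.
v oscillates about a mean that drifts linearly in t (generically unbounded; no decay). There is no damping, so the nonconstant modes persist as standing waves (energy conserved, no decay). But with Neumann conditions at both ends the constant mode has eigenvalue 0: the spatial mean M(t) of v satisfies M'' = 0, so M(t) = M(0) + M'(0)·t. Unless the initial velocity has zero mean (∫v_t(x,0)dx = 0), the solution grows linearly in t (unbounded, though not exponentially); if it does have zero mean, the solution stays bounded and simply oscillates.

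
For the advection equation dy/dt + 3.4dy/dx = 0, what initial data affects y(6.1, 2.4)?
A single point: x = -2.06. The characteristic through (6.1, 2.4) is x - 3.4t = const, so x = 6.1 - 3.4·2.4 = -2.06.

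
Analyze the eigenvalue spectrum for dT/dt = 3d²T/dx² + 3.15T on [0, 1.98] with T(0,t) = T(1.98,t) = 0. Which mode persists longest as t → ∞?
Eigenvalues: λₙ = 3n²π²/1.98² - 3.15.
First three modes:
  n=1: λ₁ = 3π²/1.98² - 3.15 ≈ 4.402
  n=2: λ₂ = 12π²/1.98² - 3.15 ≈ 27.06
  n=3: λ₃ = 27π²/1.98² - 3.15 ≈ 64.822
Since 3π²/1.98² ≈ 7.552 > 3.15, all λₙ > 0.
The n=1 mode decays slowest → dominates as t → ∞.
Asymptotic: T ~ c₁ sin(πx/1.98) e^{-λ₁t} with decay rate λ₁ ≈ 4.402.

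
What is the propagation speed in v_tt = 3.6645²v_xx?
Speed = 3.6645. Information travels along characteristics x = x₀ ± 3.6645t.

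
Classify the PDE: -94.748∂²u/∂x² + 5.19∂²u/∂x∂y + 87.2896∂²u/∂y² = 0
A = -94.748, B = 5.19, C = 87.2896. Discriminant B² - 4AC = 33108.9961832. Since 33108.9961832 > 0, hyperbolic.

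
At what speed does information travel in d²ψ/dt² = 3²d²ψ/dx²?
Speed = 3. Information travels along characteristics x = x₀ ± 3t.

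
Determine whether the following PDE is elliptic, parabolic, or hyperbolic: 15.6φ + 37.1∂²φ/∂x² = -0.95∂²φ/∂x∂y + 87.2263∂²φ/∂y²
Rewriting in standard form: 37.1∂²φ/∂x² + 0.95∂²φ/∂x∂y - 87.2263∂²φ/∂y² + 15.6φ = 0. Coefficients: A = 37.1, B = 0.95, C = -87.2263. B² - 4AC = 12945.28542, which is positive, so the equation is hyperbolic.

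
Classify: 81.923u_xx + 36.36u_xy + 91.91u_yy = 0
Elliptic (discriminant = -28796.12212).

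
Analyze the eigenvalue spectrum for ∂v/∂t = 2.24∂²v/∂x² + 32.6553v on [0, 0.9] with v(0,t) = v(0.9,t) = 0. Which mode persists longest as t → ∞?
Eigenvalues: λₙ = 2.24n²π²/0.9² - 32.6553.
First three modes:
  n=1: λ₁ = 2.24π²/0.9² - 32.6553 ≈ -5.362
  n=2: λ₂ = 8.96π²/0.9² - 32.6553 ≈ 76.52
  n=3: λ₃ = 20.16π²/0.9² - 32.6553 ≈ 212.988
Since 2.24π²/0.9² ≈ 27.294 < 32.6553, λ₁ < 0.
The n=1 mode grows fastest (−λₙ is largest for n=1) → dominates.
Asymptotic: v ~ c₁ sin(πx/0.9) e^{5.362t} (exponential growth at rate −λ₁ ≈ 5.362).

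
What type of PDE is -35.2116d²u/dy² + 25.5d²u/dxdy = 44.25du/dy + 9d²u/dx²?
Rewriting in standard form: -9d²u/dx² + 25.5d²u/dxdy - 35.2116d²u/dy² - 44.25du/dy = 0. With A = -9, B = 25.5, C = -35.2116, the discriminant is -617.3676. This is an elliptic PDE.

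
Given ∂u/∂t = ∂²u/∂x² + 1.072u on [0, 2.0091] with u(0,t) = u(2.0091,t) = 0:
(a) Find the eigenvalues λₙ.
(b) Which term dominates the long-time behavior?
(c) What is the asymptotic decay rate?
Eigenvalues: λₙ = n²π²/2.0091² - 1.072.
First three modes:
  n=1: λ₁ = π²/2.0091² - 1.072 ≈ 1.373
  n=2: λ₂ = 4π²/2.0091² - 1.072 ≈ 8.708
  n=3: λ₃ = 9π²/2.0091² - 1.072 ≈ 20.934
Since π²/2.0091² ≈ 2.445 > 1.072, all λₙ > 0.
The n=1 mode decays slowest → dominates as t → ∞.
Asymptotic: u ~ c₁ sin(πx/2.0091) e^{-λ₁t} with decay rate λ₁ ≈ 1.373.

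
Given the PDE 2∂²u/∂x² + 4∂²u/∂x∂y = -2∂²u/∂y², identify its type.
Rewriting in standard form: 2∂²u/∂x² + 4∂²u/∂x∂y + 2∂²u/∂y² = 0. The second-order coefficients are A = 2, B = 4, C = 2. Since B² - 4AC = 0 = 0, this is a parabolic PDE.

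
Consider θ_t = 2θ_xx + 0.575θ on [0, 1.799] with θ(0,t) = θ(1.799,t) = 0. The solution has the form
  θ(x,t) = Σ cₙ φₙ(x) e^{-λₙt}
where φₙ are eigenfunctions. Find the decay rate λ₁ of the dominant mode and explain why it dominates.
Eigenvalues: λₙ = 2n²π²/1.799² - 0.575.
First three modes:
  n=1: λ₁ = 2π²/1.799² - 0.575 ≈ 5.524
  n=2: λ₂ = 8π²/1.799² - 0.575 ≈ 23.821
  n=3: λ₃ = 18π²/1.799² - 0.575 ≈ 54.317
Since 2π²/1.799² ≈ 6.099 > 0.575, all λₙ > 0.
The n=1 mode decays slowest → dominates as t → ∞.
Asymptotic: θ ~ c₁ sin(πx/1.799) e^{-λ₁t} with decay rate λ₁ ≈ 5.524.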